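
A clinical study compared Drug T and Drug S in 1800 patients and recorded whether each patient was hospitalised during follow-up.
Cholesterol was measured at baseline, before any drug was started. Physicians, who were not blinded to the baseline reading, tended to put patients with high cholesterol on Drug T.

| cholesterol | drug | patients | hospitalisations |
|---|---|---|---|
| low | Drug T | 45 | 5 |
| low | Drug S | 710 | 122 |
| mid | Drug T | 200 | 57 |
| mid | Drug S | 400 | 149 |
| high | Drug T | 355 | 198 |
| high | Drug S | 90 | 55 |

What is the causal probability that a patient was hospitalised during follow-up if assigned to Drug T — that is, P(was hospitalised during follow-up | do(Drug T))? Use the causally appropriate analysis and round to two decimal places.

Cholesterol is set before the drug has any effect — it is not caused by the drug — and it independently drives the outcome. That makes it a confounder, so the causal comparison is within cholesterol levels.
Standardising Drug T to the population cholesterol mix: 0.419·5/45 + 0.333·57/200 + 0.247·198/355 = 0.279.

0.28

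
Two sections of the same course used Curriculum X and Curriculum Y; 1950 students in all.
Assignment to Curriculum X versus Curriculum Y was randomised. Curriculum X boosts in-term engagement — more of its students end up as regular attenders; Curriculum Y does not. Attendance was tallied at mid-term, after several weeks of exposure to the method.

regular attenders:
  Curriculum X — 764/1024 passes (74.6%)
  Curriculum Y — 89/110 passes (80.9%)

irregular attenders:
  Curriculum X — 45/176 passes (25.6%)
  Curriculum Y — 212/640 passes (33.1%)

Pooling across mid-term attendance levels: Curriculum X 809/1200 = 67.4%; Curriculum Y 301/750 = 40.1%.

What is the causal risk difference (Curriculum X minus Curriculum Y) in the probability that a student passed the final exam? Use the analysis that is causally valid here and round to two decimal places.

+0.27

Curriculum Y is higher inside every mid-term attendance stratum but Curriculum X is higher in aggregate. Whether to stratify depends on how mid-term attendance relates to the teaching method.
Because the teaching method influences mid-term attendance, mid-term attendance is a post-treatment mediator, not a confounder. Stratifying on it would bias the estimate; the causal effect is the crude pooled difference.
The causal difference is the pooled difference: 0.674 − 0.401 = +0.273.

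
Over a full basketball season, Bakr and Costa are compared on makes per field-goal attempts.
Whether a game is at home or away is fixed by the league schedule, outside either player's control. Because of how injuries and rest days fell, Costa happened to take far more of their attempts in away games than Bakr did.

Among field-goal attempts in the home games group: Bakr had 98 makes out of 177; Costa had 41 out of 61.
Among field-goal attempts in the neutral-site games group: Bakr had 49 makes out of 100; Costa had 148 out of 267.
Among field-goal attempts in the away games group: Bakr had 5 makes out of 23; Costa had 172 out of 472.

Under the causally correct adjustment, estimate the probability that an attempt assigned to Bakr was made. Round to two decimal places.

0.38

Costa is higher inside every game venue stratum but Bakr is higher in aggregate. Whether to stratify depends on how game venue relates to the player.
Nothing the player does changes game venue; the imbalance is an allocation artefact. With game venue also predicting the outcome, the pooled figure is confounded, and the within-stratum comparison is the causal one.
Standardising Bakr to the population game venue mix: 0.216·98/177 + 0.334·49/100 + 0.450·5/23 = 0.381.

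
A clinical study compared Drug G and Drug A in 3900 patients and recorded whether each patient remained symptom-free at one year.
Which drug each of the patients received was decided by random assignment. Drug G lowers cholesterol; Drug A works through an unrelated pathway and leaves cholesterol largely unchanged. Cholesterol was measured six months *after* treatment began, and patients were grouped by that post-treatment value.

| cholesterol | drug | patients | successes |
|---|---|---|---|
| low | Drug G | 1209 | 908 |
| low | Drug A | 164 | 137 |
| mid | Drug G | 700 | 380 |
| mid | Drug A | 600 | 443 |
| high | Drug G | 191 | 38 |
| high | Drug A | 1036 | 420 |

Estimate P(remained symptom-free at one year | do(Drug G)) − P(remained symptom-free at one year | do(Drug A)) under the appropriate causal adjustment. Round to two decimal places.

Cholesterol here is a post-treatment variable shaped by the drug; conditioning on it would introduce bias rather than remove it. The overall comparison is the causal one.
The causal difference is the pooled difference: 0.631 − 0.556 = +0.076.

+0.08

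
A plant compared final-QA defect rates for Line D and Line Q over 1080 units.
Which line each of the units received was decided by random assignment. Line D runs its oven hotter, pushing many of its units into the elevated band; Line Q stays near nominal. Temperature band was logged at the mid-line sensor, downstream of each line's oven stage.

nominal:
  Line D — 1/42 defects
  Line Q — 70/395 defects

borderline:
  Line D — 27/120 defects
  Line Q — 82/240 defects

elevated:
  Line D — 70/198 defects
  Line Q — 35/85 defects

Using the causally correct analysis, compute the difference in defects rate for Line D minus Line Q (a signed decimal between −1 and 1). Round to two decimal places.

+0.01

In-process temperature band here is a post-treatment variable shaped by the line; conditioning on it would introduce bias rather than remove it. The overall comparison is the causal one.
The causal difference is the pooled difference: 0.272 − 0.260 = +0.013.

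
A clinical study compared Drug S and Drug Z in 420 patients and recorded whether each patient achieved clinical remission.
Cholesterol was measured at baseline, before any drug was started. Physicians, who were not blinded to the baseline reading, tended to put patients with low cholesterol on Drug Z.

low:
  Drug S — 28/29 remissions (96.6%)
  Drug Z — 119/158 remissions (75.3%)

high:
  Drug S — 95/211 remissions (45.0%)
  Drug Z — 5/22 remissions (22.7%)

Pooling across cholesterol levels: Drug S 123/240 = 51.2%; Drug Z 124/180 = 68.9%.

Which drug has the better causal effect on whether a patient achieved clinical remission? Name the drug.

Drug S

The stratified and pooled comparisons disagree (Drug S wins within each cholesterol; Drug Z wins overall), so the answer turns on the causal role of cholesterol.
Here cholesterol is a common cause — it drives both which drug a case falls under and the outcome. The crude comparison mixes populations; the stratum-specific rates are the causally relevant ones.
Within each level — low: 96.6% vs 75.3%; high: 45.0% vs 22.7% — Drug S is higher every time.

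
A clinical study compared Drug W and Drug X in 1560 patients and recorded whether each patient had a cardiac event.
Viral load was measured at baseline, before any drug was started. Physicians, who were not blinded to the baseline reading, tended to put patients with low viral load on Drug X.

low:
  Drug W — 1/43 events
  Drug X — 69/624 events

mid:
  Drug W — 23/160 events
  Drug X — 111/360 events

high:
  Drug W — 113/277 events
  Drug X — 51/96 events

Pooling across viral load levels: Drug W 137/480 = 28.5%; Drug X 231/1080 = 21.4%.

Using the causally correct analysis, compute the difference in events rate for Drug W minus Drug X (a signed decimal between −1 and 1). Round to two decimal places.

-0.12

Here viral load is a common cause — it drives both which drug a case falls under and the outcome. The crude comparison mixes populations; the stratum-specific rates are the causally relevant ones.
Adjusting over the population distribution of viral load: 0.428·(0.023−0.111) + 0.333·(0.144−0.308) + 0.239·(0.408−0.531) = -0.122.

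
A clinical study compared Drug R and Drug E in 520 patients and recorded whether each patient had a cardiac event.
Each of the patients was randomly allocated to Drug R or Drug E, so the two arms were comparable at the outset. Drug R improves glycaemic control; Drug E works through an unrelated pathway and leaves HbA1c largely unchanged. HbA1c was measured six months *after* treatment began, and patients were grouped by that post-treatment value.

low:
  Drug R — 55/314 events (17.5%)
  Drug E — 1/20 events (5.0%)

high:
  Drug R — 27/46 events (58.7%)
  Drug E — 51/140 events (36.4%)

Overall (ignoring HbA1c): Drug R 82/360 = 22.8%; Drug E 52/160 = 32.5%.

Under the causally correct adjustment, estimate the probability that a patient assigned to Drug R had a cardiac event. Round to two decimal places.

HbA1c here is a post-treatment variable shaped by the drug; conditioning on it would introduce bias rather than remove it. The overall comparison is the causal one.
So P(outcome | do(Drug R)) is just the pooled rate for Drug R: 82/360 = 0.228.

0.23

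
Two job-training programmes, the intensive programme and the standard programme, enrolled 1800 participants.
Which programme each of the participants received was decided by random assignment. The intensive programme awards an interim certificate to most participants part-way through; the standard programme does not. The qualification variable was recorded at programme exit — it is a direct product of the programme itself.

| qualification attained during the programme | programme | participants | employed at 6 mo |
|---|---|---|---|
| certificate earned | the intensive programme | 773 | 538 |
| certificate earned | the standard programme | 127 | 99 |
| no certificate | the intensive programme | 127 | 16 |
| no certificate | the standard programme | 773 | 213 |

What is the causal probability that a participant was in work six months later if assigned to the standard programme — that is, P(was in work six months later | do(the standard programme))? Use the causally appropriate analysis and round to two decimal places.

0.35

The stratified and pooled comparisons disagree (the standard programme wins within each qualification attained during the programme; the intensive programme wins overall), so the answer turns on the causal role of qualification attained during the programme.
Qualification attained during the programme here is a post-treatment variable shaped by the programme; conditioning on it would introduce bias rather than remove it. The overall comparison is the causal one.
So P(outcome | do(the standard programme)) is just the pooled rate for the standard programme: 312/900 = 0.347.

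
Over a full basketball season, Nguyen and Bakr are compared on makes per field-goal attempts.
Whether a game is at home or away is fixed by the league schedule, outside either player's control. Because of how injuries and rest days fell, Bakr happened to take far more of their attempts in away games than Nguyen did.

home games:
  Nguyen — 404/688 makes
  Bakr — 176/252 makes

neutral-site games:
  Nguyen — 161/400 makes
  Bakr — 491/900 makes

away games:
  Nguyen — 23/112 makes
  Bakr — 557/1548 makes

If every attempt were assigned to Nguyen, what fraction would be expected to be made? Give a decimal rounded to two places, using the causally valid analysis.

Bakr is higher inside every game venue stratum but Nguyen is higher in aggregate. Whether to stratify depends on how game venue relates to the player.
The imbalance in game venue arose from how field-goal attempts were allocated, not from anything the player did; and game venue independently affects the outcome. The pooled gap is confounded — condition on game venue.
Standardising Nguyen to the population game venue mix: 0.241·404/688 + 0.333·161/400 + 0.426·23/112 = 0.363.

0.36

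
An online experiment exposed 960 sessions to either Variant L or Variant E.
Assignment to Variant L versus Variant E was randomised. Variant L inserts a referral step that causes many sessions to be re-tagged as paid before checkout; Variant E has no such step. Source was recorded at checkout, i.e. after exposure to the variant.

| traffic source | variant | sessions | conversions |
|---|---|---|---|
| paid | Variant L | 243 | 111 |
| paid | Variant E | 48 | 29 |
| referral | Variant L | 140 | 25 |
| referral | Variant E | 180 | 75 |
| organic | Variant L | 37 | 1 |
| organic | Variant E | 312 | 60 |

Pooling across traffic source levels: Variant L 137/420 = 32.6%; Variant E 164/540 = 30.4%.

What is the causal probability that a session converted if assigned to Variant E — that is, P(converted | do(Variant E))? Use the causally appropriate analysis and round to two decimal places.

0.30

Traffic source is downstream of the variant. One should not condition on a consequence of treatment, so the overall rates are the right comparison.
So P(outcome | do(Variant E)) is just the pooled rate for Variant E: 164/540 = 0.304.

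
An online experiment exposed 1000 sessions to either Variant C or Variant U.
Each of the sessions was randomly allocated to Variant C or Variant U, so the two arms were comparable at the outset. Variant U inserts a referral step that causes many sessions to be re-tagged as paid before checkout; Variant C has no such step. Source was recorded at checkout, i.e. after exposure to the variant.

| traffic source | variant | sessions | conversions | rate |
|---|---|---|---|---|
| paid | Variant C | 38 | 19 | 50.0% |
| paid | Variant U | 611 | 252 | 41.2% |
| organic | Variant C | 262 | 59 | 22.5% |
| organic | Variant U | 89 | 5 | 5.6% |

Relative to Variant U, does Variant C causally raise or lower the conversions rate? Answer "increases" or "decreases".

The stratified and pooled comparisons disagree (Variant C wins within each traffic source; Variant U wins overall), so the answer turns on the causal role of traffic source.
Traffic source lies on the pathway variant → traffic source → outcome, so adjusting for it blocks the indirect effect. For the total causal effect of variant, use the unadjusted pooled rates.
Pooled: Variant C 26.0% vs Variant U 36.7%; Variant U is higher overall.

decreases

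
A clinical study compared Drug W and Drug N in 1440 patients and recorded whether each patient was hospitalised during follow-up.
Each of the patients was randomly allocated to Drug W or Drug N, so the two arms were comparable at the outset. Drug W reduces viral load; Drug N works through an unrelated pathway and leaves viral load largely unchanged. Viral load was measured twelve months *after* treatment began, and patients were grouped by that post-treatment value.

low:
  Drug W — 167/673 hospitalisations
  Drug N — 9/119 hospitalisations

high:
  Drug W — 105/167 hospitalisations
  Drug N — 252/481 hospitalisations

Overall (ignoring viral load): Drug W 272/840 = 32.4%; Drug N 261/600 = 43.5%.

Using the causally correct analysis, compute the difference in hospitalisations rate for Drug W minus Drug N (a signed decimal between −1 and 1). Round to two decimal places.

Within every viral load level Drug N has the lower rate, yet pooled Drug W does — Simpson's reversal.
Viral load is downstream of the drug. One should not condition on a consequence of treatment, so the overall rates are the right comparison.
The causal difference is the pooled difference: 0.324 − 0.435 = -0.111.

-0.11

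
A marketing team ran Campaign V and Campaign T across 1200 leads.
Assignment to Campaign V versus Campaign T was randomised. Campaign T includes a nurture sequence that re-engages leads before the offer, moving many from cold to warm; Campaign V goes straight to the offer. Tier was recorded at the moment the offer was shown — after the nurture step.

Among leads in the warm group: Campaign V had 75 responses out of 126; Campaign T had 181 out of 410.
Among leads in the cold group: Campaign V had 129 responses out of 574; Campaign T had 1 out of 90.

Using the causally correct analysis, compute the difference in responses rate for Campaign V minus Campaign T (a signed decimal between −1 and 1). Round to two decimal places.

Engagement tier here is a post-treatment variable shaped by the campaign; conditioning on it would introduce bias rather than remove it. The overall comparison is the causal one.
The causal difference is the pooled difference: 0.291 − 0.364 = -0.073.

-0.07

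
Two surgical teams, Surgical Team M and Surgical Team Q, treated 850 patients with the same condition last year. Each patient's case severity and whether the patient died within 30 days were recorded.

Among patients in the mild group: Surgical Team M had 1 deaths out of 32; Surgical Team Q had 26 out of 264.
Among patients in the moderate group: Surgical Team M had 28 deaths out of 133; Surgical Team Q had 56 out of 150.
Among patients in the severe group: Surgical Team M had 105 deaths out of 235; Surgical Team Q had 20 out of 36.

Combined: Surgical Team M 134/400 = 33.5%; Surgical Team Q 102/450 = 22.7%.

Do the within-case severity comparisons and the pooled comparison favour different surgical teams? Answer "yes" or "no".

Within each case severity level (mild 3.1% vs 9.8%; moderate 21.1% vs 37.3%; severe 44.7% vs 55.6%), Surgical Team M has the lower rate every time. Pooled: 33.5% vs 22.7% — Surgical Team Q has the lower rate overall. The two comparisons disagree.

yes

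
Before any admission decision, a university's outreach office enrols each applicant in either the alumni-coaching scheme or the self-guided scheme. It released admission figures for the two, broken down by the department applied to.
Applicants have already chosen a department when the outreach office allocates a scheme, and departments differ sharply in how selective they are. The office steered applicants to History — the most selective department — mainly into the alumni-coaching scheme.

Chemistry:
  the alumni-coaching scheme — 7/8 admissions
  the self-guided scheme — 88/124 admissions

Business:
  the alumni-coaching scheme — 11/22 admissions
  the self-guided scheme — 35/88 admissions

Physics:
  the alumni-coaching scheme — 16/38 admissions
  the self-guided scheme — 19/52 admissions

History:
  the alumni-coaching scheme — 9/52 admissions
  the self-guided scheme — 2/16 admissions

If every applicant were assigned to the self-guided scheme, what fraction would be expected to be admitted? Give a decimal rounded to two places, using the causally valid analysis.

The stratified and pooled comparisons disagree (the alumni-coaching scheme wins within each department; the self-guided scheme wins overall), so the answer turns on the causal role of department.
Department satisfies the back-door criterion: it is not a descendant of the outreach scheme, and it blocks the spurious path from outreach scheme to outcome. Adjusting for it (i.e., using the within-department rates) gives the causal effect.
Standardising the self-guided scheme to the population department mix: 0.330·88/124 + 0.275·35/88 + 0.225·19/52 + 0.170·2/16 = 0.447.

0.45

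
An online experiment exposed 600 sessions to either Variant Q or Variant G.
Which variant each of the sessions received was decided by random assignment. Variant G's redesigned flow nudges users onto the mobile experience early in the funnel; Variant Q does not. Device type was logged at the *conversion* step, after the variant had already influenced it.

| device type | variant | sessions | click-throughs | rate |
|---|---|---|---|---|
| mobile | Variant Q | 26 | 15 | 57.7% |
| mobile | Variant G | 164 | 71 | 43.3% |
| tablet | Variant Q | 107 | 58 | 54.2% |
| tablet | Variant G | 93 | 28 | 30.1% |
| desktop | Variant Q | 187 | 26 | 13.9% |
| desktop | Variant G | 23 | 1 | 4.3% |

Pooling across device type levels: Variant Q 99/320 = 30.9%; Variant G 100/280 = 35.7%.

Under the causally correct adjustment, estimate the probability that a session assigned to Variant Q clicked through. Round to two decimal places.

0.31

Within every device type level Variant Q has the higher rate, yet pooled Variant G does — Simpson's reversal.
Stratifying would compare variants among sessions the variants themselves sorted into device type groups — a form of selection on an intermediate. The unconditioned pooled rates give the total causal effect.
So P(outcome | do(Variant Q)) is just the pooled rate for Variant Q: 99/320 = 0.309.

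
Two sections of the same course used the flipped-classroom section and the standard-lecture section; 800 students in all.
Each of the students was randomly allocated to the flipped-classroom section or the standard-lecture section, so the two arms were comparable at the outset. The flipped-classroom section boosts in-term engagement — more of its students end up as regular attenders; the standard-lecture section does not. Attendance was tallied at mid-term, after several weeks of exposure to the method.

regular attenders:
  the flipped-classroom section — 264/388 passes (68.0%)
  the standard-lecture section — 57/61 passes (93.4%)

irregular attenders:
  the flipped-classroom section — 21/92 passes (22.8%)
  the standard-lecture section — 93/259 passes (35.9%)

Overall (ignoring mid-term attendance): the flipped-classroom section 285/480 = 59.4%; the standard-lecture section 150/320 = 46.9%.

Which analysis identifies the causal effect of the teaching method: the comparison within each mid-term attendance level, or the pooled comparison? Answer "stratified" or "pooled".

Mid-term attendance here is a post-treatment variable shaped by the teaching method; conditioning on it would introduce bias rather than remove it. The overall comparison is the causal one.
Pooled: the flipped-classroom section 59.4% vs the standard-lecture section 46.9%; the flipped-classroom section is higher overall.

pooled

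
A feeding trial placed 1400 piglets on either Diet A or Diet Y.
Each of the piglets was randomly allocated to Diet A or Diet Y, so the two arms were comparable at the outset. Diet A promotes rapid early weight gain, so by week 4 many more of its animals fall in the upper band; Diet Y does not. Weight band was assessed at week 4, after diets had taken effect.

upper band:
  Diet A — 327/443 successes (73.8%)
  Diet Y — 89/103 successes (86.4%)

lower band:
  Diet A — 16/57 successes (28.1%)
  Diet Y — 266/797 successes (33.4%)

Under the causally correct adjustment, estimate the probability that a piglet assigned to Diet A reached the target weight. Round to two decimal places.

0.69

Within every week-4 weight band level Diet Y has the higher rate, yet pooled Diet A does — Simpson's reversal.
Because the diet influences week-4 weight band, week-4 weight band is a post-treatment mediator, not a confounder. Stratifying on it would bias the estimate; the causal effect is the crude pooled difference.
So P(outcome | do(Diet A)) is just the pooled rate for Diet A: 343/500 = 0.686.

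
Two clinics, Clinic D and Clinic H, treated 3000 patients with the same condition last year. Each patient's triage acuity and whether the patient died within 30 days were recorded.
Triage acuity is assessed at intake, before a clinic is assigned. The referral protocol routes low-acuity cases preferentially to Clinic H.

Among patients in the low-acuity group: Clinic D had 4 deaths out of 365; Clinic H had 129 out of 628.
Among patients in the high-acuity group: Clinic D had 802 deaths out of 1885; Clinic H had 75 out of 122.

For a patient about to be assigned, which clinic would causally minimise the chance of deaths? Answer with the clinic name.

Clinic D

Within every triage acuity level Clinic D has the lower rate, yet pooled Clinic H does — Simpson's reversal.
Nothing the clinic does changes triage acuity; the imbalance is an allocation artefact. With triage acuity also predicting the outcome, the pooled figure is confounded, and the within-stratum comparison is the causal one.
Within each level — low-acuity: 1.1% vs 20.5%; high-acuity: 42.5% vs 61.5% — Clinic D is lower every time.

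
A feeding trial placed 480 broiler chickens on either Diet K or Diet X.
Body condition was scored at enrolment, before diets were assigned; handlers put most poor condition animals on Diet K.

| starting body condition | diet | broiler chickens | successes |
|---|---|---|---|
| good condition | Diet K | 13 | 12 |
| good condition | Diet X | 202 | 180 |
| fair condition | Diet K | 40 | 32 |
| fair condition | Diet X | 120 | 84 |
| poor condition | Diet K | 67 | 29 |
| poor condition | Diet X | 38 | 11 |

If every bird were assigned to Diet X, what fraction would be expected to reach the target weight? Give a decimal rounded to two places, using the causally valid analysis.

0.70

Starting body condition satisfies the back-door criterion: it is not a descendant of the diet, and it blocks the spurious path from diet to outcome. Adjusting for it (i.e., using the within-starting body condition rates) gives the causal effect.
Standardising Diet X to the population starting body condition mix: 0.448·180/202 + 0.333·84/120 + 0.219·11/38 = 0.696.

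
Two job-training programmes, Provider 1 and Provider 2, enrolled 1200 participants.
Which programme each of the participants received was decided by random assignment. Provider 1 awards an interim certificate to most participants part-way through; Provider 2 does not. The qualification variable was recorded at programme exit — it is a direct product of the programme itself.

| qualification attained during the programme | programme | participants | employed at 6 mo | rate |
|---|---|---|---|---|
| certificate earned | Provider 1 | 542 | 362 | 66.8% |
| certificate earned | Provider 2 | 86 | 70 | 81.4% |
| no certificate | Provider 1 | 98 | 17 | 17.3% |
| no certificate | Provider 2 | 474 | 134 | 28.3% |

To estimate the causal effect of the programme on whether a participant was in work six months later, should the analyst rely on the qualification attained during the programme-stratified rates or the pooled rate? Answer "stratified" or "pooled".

Within every qualification attained during the programme level Provider 2 has the higher rate, yet pooled Provider 1 does — Simpson's reversal.
Qualification attained during the programme is recorded after the programme and is itself shifted by it — it sits on the causal path from programme to outcome. Conditioning on a mediator would strip out part of the effect we want; the pooled comparison gives the total causal effect.
Pooled: Provider 1 59.2% vs Provider 2 36.4%; Provider 1 is higher overall.

pooled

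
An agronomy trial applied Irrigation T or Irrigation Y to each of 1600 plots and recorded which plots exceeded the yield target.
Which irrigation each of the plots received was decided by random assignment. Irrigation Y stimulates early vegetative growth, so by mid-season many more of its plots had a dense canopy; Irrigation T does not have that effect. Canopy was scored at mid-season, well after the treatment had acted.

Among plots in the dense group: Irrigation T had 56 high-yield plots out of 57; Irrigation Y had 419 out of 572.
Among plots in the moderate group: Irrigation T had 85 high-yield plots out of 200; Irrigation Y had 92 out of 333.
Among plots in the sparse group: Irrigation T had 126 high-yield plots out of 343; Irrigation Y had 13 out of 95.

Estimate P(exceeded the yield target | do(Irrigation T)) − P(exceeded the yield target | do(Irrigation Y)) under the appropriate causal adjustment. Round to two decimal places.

-0.08

Within every mid-season canopy level Irrigation T has the higher rate, yet pooled Irrigation Y does — Simpson's reversal.
Because the irrigation influences mid-season canopy, mid-season canopy is a post-treatment mediator, not a confounder. Stratifying on it would bias the estimate; the causal effect is the crude pooled difference.
The causal difference is the pooled difference: 0.445 − 0.524 = -0.079.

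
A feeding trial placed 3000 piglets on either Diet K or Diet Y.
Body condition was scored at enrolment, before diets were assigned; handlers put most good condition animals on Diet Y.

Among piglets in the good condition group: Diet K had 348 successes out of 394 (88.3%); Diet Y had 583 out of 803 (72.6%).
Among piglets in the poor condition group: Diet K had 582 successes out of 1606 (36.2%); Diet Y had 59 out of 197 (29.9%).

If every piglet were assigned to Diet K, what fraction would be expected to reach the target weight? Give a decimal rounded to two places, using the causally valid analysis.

Starting body condition is set before the diet has any effect — it is not caused by the diet — and it independently drives the outcome. That makes it a confounder, so the causal comparison is within starting body condition levels.
Standardising Diet K to the population starting body condition mix: 0.399·348/394 + 0.601·582/1606 = 0.570.

0.57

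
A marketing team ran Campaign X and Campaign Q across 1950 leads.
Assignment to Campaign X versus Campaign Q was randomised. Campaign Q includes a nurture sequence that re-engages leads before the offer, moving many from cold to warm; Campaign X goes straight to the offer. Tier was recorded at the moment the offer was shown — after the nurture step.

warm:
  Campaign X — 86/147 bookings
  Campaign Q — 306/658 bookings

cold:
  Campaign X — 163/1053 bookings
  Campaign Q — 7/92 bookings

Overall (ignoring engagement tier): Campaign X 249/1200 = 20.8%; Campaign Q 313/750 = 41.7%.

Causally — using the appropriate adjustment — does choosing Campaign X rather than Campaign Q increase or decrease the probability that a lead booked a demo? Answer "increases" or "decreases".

The stratified and pooled comparisons disagree (Campaign X wins within each engagement tier; Campaign Q wins overall), so the answer turns on the causal role of engagement tier.
The distribution of engagement tier is itself part of what the campaign does — it is an intermediate outcome. Holding it fixed would remove that part of the effect; the total effect is the pooled difference.
Pooled: Campaign X 20.8% vs Campaign Q 41.7%; Campaign Q is higher overall.

decreases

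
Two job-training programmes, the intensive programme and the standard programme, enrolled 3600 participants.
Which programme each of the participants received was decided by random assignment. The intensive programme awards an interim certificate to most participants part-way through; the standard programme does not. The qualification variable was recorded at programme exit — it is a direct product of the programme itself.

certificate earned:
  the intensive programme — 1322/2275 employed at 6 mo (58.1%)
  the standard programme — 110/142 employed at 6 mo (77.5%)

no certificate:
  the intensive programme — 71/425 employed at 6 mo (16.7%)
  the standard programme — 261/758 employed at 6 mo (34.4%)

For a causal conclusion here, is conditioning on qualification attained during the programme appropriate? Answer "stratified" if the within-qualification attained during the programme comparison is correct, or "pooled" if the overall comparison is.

Qualification attained during the programme lies on the pathway programme → qualification attained during the programme → outcome, so adjusting for it blocks the indirect effect. For the total causal effect of programme, use the unadjusted pooled rates.
Pooled: the intensive programme 51.6% vs the standard programme 41.2%; the intensive programme is higher overall.

pooled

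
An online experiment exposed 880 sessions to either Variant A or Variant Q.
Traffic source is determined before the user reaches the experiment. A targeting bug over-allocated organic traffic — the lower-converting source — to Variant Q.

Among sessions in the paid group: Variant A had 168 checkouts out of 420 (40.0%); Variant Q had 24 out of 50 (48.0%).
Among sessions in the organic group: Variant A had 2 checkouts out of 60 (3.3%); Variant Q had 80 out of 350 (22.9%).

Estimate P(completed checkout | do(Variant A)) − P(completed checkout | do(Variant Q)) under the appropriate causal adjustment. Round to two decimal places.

The traffic source-specific comparison favours Variant Q throughout, but the pooled figures favour Variant A. The question is whether to condition on traffic source.
Traffic source differs across variants for reasons unrelated to any effect of the variant itself, and it separately predicts the outcome — a classic confounder. We must compare within traffic source levels.
Adjusting over the population distribution of traffic source: 0.534·(0.400−0.480) + 0.466·(0.033−0.229) = -0.134.

-0.13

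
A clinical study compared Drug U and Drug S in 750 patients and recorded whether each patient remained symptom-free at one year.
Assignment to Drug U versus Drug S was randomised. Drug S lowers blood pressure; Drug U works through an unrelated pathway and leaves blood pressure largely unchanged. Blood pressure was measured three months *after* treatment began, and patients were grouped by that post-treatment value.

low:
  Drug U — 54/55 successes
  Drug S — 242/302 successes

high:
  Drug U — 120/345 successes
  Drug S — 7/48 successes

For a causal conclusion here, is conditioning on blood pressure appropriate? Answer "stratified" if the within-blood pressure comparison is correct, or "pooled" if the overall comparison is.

pooled

The blood pressure-specific comparison favours Drug U throughout, but the pooled figures favour Drug S. The question is whether to condition on blood pressure.
Blood pressure is downstream of the drug. One should not condition on a consequence of treatment, so the overall rates are the right comparison.
Pooled: Drug U 43.5% vs Drug S 71.1%; Drug S is higher overall.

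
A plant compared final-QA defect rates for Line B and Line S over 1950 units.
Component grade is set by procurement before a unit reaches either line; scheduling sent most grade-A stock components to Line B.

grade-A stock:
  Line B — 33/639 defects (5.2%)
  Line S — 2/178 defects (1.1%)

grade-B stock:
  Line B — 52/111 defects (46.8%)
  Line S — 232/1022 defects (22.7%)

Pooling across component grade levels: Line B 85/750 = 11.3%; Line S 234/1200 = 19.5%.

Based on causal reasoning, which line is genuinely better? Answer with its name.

Line S

Line S is lower inside every component grade stratum but Line B is lower in aggregate. Whether to stratify depends on how component grade relates to the line.
Here component grade is a common cause — it drives both which line a case falls under and the outcome. The crude comparison mixes populations; the stratum-specific rates are the causally relevant ones.
Within each level — grade-A stock: 5.2% vs 1.1%; grade-B stock: 46.8% vs 22.7% — Line S is lower every time.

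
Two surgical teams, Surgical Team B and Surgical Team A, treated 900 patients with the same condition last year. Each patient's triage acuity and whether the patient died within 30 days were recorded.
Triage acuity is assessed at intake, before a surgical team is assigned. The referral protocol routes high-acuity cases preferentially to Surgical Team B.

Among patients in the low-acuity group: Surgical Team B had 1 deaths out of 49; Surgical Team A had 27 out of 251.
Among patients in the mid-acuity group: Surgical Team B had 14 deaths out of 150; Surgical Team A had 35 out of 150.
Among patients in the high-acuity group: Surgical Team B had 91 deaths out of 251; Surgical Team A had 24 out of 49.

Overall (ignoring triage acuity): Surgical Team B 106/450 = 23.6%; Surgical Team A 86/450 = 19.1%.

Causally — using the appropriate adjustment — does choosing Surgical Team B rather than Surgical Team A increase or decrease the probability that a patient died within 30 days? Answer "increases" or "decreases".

The triage acuity-specific comparison favours Surgical Team B throughout, but the pooled figures favour Surgical Team A. The question is whether to condition on triage acuity.
The imbalance in triage acuity arose from how patients were allocated, not from anything the surgical team did; and triage acuity independently affects the outcome. The pooled gap is confounded — condition on triage acuity.
Within each level — low-acuity: 2.0% vs 10.8%; mid-acuity: 9.3% vs 23.3%; high-acuity: 36.3% vs 49.0% — Surgical Team B is lower every time.

decreases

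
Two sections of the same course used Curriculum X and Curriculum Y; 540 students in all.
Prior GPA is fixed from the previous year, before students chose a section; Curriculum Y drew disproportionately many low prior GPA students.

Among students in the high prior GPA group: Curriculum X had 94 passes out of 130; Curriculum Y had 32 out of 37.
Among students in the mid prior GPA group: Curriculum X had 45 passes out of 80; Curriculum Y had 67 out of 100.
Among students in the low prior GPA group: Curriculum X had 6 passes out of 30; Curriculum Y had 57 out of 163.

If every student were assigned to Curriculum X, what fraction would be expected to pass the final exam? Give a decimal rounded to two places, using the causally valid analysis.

Prior GPA band is set before the teaching method has any effect — it is not caused by the teaching method — and it independently drives the outcome. That makes it a confounder, so the causal comparison is within prior GPA band levels.
Standardising Curriculum X to the population prior GPA band mix: 0.309·94/130 + 0.333·45/80 + 0.357·6/30 = 0.483.

0.48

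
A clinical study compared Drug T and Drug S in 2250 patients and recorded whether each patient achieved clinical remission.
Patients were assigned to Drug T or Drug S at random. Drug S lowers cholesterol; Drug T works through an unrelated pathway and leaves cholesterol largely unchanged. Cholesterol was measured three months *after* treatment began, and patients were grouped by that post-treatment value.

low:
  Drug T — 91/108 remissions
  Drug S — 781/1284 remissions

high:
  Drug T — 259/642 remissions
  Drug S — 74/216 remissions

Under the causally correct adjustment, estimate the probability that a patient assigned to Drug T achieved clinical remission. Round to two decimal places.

0.47

Cholesterol lies on the pathway drug → cholesterol → outcome, so adjusting for it blocks the indirect effect. For the total causal effect of drug, use the unadjusted pooled rates.
So P(outcome | do(Drug T)) is just the pooled rate for Drug T: 350/750 = 0.467.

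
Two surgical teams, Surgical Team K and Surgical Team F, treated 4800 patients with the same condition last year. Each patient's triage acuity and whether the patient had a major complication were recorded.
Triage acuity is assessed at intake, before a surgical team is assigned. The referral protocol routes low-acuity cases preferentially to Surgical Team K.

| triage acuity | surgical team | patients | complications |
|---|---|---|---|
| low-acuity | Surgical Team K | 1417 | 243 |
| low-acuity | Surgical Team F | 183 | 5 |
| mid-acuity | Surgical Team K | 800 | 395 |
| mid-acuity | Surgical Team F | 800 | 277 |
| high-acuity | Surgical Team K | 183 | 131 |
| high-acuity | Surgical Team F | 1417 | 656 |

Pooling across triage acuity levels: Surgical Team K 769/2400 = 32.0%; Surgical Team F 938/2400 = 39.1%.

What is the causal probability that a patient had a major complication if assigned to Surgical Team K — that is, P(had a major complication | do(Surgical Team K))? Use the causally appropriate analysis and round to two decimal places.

0.46

Triage acuity is set before the surgical team has any effect — it is not caused by the surgical team — and it independently drives the outcome. That makes it a confounder, so the causal comparison is within triage acuity levels.
Standardising Surgical Team K to the population triage acuity mix: 0.333·243/1417 + 0.333·395/800 + 0.333·131/183 = 0.460.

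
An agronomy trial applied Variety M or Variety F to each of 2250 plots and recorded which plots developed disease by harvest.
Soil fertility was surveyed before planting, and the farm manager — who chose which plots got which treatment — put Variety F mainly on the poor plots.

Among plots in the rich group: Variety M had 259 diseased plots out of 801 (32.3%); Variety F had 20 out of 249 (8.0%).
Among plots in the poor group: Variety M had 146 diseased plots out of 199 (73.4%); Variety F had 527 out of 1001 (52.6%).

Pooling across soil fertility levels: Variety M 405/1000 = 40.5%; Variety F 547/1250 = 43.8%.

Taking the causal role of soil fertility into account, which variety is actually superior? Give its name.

Variety F is lower inside every soil fertility stratum but Variety M is lower in aggregate. Whether to stratify depends on how soil fertility relates to the variety.
Soil fertility is set before the variety has any effect — it is not caused by the variety — and it independently drives the outcome. That makes it a confounder, so the causal comparison is within soil fertility levels.
Within each level — rich: 32.3% vs 8.0%; poor: 73.4% vs 52.6% — Variety F is lower every time.

Variety F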